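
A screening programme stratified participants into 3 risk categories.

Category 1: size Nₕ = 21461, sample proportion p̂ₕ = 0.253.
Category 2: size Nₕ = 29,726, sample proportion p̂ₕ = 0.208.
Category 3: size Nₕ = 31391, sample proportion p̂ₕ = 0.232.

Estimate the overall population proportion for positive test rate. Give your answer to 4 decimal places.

0.2288

Wₕ = Nₕ/N with N = 82578: 0.2599, 0.3600, 0.3801.
p̂_st = 0.2599·0.253 + 0.3600·0.208 + 0.3801·0.232 ≈ 0.228818... → 0.2288.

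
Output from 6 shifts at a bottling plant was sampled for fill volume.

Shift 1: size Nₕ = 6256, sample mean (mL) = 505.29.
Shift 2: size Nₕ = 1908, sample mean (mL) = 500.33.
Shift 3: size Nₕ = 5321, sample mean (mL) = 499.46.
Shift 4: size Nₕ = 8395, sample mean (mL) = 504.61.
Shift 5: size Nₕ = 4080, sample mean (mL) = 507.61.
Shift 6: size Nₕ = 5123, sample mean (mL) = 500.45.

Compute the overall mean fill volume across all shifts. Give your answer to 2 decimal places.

503.31

N = 31083; weights Wₕ = Nₕ/N = (0.2013, 0.0614, 0.1712, 0.2701, 0.1313, 0.1648).
x̄_st = Σ Wₕ·x̄ₕ = 0.2013·505.29 + 0.0614·500.33 + 0.1712·499.46 + 0.2701·504.61 + 0.1313·507.61 + 0.1648·500.45 ≈ 503.3107...
→ 503.31.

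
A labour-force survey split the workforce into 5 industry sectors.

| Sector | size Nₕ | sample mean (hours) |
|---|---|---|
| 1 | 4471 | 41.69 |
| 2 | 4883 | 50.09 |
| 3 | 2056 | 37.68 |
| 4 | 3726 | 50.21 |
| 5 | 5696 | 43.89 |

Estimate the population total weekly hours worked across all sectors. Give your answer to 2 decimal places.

1: 4471·41.69 = 186395.99
2: 4883·50.09 = 244589.47
3: 2056·37.68 = 77470.08
4: 3726·50.21 = 187082.46
5: 5696·43.89 = 249997.44
τ̂ = Σ Nₕx̄ₕ = 945535.44.

945535.44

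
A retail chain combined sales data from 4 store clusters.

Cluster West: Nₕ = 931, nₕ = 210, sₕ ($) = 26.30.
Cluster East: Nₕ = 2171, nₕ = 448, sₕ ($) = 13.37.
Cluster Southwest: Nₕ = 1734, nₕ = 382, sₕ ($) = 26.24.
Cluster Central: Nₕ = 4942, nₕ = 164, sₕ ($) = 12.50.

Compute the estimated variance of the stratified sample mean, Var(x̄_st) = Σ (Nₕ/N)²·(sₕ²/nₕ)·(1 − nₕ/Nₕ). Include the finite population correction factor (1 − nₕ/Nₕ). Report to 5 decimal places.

N = 9778; Wₕ = Nₕ/N.
cluster West: (931/9778)²·26.30²/210·(1 − 210/931) = 0.02312475
cluster East: (2171/9778)²·13.37²/448·(1 − 448/2171) = 0.01561097
cluster Southwest: (1734/9778)²·26.24²/382·(1 − 382/1734) = 0.04419672
cluster Central: (4942/9778)²·12.50²/164·(1 − 164/4942) = 0.23530166
Sum = 0.31823410 → 0.31823.

0.31823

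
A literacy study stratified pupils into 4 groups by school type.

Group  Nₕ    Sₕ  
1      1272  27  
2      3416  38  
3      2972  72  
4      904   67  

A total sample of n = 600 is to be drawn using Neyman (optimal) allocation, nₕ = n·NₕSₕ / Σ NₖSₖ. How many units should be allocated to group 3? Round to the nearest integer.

1: NₕSₕ = 1272·27 = 34344
2: NₕSₕ = 3416·38 = 129808
3: NₕSₕ = 2972·72 = 213984
4: NₕSₕ = 904·67 = 60568
Σ NₕSₕ = 438704.
n_3 = 600·213984/438704 = 292.658... → 293.

293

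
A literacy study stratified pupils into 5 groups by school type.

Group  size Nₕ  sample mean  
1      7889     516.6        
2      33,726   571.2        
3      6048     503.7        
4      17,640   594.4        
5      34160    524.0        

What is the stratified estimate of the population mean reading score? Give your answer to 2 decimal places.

x̄_st = (Σ Nₕx̄ₕ) / (Σ Nₕ) = (7889·516.6 + 33726·571.2 + 6048·503.7 + 17640·594.4 + 34160·524.0) / 99463
= 54771182.2 / 99463 = 550.6689... → 550.67.

550.67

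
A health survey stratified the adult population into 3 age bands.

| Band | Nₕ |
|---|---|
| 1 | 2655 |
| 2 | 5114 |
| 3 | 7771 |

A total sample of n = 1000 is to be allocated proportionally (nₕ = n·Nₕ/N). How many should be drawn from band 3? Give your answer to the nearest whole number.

500

Share of band 3 = 7771/15540 = 0.50006.
Allocate 1000 × 0.50006 = 500.064... → 500.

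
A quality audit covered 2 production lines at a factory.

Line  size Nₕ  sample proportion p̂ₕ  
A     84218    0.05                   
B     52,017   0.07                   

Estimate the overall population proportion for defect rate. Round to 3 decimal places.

N = 84218 + 52017 = 136235.
Overall proportion = Σ (Nₕ/N)·p̂ₕ.
Σ Nₕp̂ₕ = 4210.9 + 3641.19 = 7852.09.
7852.09 / 136235 = 0.05764... → 0.058.

0.058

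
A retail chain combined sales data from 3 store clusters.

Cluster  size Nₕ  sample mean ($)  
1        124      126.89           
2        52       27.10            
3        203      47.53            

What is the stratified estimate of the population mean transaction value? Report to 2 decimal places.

70.69

N = 124 + 52 + 203 = 379.
Overall mean = Σ (Nₕ/N)·x̄ₕ — weight by population share, not a simple average.
Σ Nₕx̄ₕ = 124·126.89 + 52·27.10 + 203·47.53 = 15734.36 + 1409.2 + 9648.59 = 26792.15.
Divide by N: 26792.15 / 379 = 70.6917... → 70.69.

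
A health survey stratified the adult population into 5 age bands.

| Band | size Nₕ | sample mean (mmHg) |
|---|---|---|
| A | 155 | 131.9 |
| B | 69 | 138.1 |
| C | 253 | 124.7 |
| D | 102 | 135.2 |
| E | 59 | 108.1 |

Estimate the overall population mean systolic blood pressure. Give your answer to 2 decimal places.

N = 155 + 69 + 253 + 102 + 59 = 638.
Overall mean = Σ (Nₕ/N)·x̄ₕ — weight by population share, not a simple average.
Σ Nₕx̄ₕ = 155·131.9 + 69·138.1 + 253·124.7 + 102·135.2 + 59·108.1 = 20444.5 + 9528.9 + 31549.1 + 13790.4 + 6377.9 = 81690.8.
Divide by N: 81690.8 / 638 = 128.0420... → 128.04.

128.04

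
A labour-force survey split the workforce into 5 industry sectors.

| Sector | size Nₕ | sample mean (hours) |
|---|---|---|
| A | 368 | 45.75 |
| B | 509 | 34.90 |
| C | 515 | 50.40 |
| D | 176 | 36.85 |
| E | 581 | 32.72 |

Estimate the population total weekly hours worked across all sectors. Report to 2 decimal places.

Population total = Σ Nₕ·x̄ₕ (each stratum's size times its mean).
368·45.75 + 509·34.90 + 515·50.40 + 176·36.85 + 581·32.72 = 16836 + 17764.1 + 25956 + 6485.6 + 19010.32 = 86052.02.

86052.02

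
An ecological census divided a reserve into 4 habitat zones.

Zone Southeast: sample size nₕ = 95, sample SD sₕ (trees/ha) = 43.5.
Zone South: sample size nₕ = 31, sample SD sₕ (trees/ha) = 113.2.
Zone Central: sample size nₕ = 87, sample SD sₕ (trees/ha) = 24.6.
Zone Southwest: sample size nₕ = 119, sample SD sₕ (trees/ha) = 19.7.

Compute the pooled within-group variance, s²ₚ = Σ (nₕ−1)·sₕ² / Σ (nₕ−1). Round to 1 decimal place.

2012.6

Southeast: (95−1)·43.5² = 94·1892.25 = 177871.5
South: (31−1)·113.2² = 30·12814.24 = 384427.2
Central: (87−1)·24.6² = 86·605.16 = 52043.76
Southwest: (119−1)·19.7² = 118·388.09 = 45794.62
Numerator = 660137.08; denominator = Σ(nₕ−1) = 328.
s²ₚ = 660137.08/328 = 2012.613... → 2012.6.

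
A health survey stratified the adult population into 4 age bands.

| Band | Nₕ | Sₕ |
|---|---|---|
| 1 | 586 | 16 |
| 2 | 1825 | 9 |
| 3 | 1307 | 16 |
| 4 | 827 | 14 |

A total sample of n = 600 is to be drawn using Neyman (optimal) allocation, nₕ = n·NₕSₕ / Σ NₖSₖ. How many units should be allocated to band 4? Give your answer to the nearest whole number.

Σ NₕSₕ = 586·16 + 1825·9 + 1307·16 + 827·14 = 58291.
Share for 4: 11578/58291 = 0.19862.
n_4 = 600 × 0.19862 = 119.174... → 119.

119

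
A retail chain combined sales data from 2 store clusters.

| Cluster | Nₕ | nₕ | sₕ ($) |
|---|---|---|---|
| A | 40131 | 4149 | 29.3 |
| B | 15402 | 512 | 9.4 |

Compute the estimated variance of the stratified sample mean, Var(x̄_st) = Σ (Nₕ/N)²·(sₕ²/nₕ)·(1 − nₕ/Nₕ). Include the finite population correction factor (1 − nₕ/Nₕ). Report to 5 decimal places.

N = 55533; Wₕ = Nₕ/N.
cluster A: (40131/55533)²·29.3²/4149·(1 − 4149/40131) = 0.09688461
cluster B: (15402/55533)²·9.4²/512·(1 − 512/15402) = 0.01283380
Sum = 0.10971842 → 0.10972.

0.10972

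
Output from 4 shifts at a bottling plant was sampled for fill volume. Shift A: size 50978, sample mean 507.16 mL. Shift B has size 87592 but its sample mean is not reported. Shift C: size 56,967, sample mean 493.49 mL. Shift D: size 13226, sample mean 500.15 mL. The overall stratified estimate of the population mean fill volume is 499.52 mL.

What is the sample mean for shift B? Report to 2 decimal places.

N = 50978 + 87592 + 56967 + 13226 = 208763.
Overall total = μ·N = 499.52·208763 = 104281293.76.
Subtract the known strata: 50978·507.16 + 56967·493.49 + 13226·500.15 = 60581631.21.
Remaining total for shift B: 104281293.76 − 60581631.21 = 43699662.55.
Divide by its size: 43699662.55 / 87592 = 498.9002... → 498.90.

498.90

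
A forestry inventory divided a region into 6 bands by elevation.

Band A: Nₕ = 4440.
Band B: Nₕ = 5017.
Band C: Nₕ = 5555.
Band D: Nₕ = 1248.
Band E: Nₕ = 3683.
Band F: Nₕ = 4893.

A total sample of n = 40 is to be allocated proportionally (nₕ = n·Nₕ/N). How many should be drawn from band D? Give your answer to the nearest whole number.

Share of band D = 1248/24836 = 0.05025.
Allocate 40 × 0.05025 = 2.010... → 2.

2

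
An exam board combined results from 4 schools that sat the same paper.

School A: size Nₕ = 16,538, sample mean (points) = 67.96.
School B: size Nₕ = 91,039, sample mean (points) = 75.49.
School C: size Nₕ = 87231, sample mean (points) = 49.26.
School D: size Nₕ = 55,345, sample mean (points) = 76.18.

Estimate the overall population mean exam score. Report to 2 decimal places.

N = 250153; weights Wₕ = Nₕ/N = (0.0661, 0.3639, 0.3487, 0.2212).
x̄_st = Σ Wₕ·x̄ₕ = 0.0661·67.96 + 0.3639·75.49 + 0.3487·49.26 + 0.2212·76.18 ≈ 65.9982...
→ 66.00.

66.00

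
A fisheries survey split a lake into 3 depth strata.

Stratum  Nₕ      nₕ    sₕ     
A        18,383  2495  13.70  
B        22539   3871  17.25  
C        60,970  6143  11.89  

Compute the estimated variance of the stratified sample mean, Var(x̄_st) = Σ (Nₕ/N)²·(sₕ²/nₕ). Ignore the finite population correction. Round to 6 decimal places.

N = 101892; Wₕ = Nₕ/N.
stratum A: (18383/101892)²·13.70²/2495 = 0.002448630
stratum B: (22539/101892)²·17.25²/3871 = 0.003761353
stratum C: (60970/101892)²·11.89²/6143 = 0.008240156
Sum = 0.014450139 → 0.014450.

0.014450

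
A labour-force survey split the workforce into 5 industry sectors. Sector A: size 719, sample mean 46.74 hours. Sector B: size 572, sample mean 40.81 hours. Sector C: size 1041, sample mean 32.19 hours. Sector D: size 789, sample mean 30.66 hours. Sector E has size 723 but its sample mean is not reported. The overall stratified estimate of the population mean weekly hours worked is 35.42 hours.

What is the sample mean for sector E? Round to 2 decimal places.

Σ Nₕx̄ₕ = N·μ, so 723·x̄_E = 3844·35.42 − (719·46.74 + 572·40.81 + 1041·32.19 + 789·30.66).
= 136154.48 − 114649.91 = 21504.57.
x̄_E = 21504.57 / 723 = 29.7435... → 29.74.

29.74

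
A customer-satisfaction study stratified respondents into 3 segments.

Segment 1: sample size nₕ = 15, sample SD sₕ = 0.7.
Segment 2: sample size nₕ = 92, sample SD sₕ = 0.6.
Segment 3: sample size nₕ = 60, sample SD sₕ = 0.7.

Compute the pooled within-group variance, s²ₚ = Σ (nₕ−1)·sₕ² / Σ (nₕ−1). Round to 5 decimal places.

Degrees of freedom: 14 + 91 + 59 = 164.
Σ(nₕ−1)sₕ² = 14·0.49 + 91·0.36 + 59·0.49 = 68.53.
s²ₚ = 68.53 / 164 = 0.4178659... → 0.41787.

0.41787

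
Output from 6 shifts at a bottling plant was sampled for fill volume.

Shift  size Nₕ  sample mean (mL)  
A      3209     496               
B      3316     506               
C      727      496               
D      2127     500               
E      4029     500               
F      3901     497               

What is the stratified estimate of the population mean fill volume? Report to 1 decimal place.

N = 3209 + 3316 + 727 + 2127 + 4029 + 3901 = 17309.
Weight each subgroup mean by Nₕ/N and sum.
Σ Nₕx̄ₕ = 3209·496 + 3316·506 + 727·496 + 2127·500 + 4029·500 + 3901·497 = 1591664 + 1677896 + 360592 + 1063500 + 2014500 + 1938797 = 8646949.
Divide by N: 8646949 / 17309 = 499.564... → 499.6.

499.6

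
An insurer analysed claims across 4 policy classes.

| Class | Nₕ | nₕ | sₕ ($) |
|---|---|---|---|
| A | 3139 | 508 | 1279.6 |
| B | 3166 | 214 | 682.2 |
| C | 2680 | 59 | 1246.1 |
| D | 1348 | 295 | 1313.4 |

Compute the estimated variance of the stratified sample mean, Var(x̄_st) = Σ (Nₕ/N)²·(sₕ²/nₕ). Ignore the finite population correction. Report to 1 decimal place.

2371.5

N = 10333. Term for each stratum: Wₕ²sₕ²/nₕ.
Var(x̄_st) = 297.4504 + 204.1637 + 1770.3964 + 99.5174 = 2371.5279 → 2371.5.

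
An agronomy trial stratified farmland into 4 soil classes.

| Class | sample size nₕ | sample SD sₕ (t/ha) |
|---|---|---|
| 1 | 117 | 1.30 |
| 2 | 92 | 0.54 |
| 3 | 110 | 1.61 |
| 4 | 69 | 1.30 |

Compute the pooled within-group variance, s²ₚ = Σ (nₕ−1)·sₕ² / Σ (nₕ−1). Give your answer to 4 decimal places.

1: (117−1)·1.30² = 116·1.69 = 196.04
2: (92−1)·0.54² = 91·0.2916 = 26.5356
3: (110−1)·1.61² = 109·2.5921 = 282.5389
4: (69−1)·1.30² = 68·1.69 = 114.92
Numerator = 620.0345; denominator = Σ(nₕ−1) = 384.
s²ₚ = 620.0345/384 = 1.614673... → 1.6147.

1.6147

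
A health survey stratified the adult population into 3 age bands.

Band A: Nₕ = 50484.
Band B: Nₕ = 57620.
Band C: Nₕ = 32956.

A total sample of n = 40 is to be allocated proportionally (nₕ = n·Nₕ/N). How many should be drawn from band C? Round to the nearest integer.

9

Share of band C = 32956/141060 = 0.23363.
Allocate 40 × 0.23363 = 9.345... → 9.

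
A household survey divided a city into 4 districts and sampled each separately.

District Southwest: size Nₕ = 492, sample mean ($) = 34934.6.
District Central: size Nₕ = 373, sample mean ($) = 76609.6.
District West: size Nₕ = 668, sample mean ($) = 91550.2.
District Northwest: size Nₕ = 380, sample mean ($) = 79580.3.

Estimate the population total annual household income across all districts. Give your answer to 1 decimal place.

Estimate total by summing Nₕ·x̄ₕ over strata.
492·34934.6 + 373·76609.6 + 668·91550.2 + 380·79580.3 = 17187823.2 + 28575380.8 + 61155533.6 + 30240514 = 137159251.6.

137159251.6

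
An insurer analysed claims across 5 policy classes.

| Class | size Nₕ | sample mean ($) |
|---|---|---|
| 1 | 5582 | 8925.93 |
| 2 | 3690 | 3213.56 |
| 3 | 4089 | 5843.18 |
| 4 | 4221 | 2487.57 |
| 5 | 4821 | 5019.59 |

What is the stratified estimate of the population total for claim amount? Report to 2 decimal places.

120274817.04

1: 5582·8925.93 = 49824541.26
2: 3690·3213.56 = 11858036.4
3: 4089·5843.18 = 23892763.02
4: 4221·2487.57 = 10500032.97
5: 4821·5019.59 = 24199443.39
τ̂ = Σ Nₕx̄ₕ = 120274817.04.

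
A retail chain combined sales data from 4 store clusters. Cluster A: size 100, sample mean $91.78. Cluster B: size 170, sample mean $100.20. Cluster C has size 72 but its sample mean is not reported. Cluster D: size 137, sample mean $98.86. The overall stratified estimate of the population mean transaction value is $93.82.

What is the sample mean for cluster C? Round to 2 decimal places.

N = 100 + 170 + 72 + 137 = 479.
Overall total = μ·N = 93.82·479 = 44939.78.
Subtract the known strata: 100·91.78 + 170·100.20 + 137·98.86 = 39755.82.
Remaining total for cluster C: 44939.78 − 39755.82 = 5183.96.
Divide by its size: 5183.96 / 72 = 71.9994... → 72.00.

72.00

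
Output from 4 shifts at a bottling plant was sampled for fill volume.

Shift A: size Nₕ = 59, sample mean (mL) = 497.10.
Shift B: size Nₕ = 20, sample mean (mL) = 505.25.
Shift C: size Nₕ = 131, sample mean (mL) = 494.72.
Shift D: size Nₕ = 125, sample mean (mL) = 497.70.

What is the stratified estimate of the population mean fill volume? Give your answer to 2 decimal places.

496.88

N = 59 + 20 + 131 + 125 = 335.
Overall mean = Σ (Nₕ/N)·x̄ₕ — weight by population share, not a simple average.
Σ Nₕx̄ₕ = 59·497.10 + 20·505.25 + 131·494.72 + 125·497.70 = 29328.9 + 10105 + 64808.32 + 62212.5 = 166454.72.
Divide by N: 166454.72 / 335 = 496.8798... → 496.88.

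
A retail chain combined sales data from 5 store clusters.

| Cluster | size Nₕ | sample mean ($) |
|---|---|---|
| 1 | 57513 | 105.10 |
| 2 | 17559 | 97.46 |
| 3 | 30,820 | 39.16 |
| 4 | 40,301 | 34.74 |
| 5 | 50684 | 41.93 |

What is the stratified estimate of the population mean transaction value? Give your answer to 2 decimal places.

63.43

N = 57513 + 17559 + 30820 + 40301 + 50684 = 196877.
Weight each subgroup mean by Nₕ/N and sum.
Σ Nₕx̄ₕ = 57513·105.10 + 17559·97.46 + 30820·39.16 + 40301·34.74 + 50684·41.93 = 6044616.3 + 1711300.14 + 1206911.2 + 1400056.74 + 2125180.12 = 12488064.5.
Divide by N: 12488064.5 / 196877 = 63.4308... → 63.43.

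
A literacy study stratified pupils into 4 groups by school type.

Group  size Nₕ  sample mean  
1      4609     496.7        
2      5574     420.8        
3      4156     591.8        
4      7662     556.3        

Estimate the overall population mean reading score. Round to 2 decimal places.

516.19

N = 4609 + 5574 + 4156 + 7662 = 22001.
Overall mean = Σ (Nₕ/N)·x̄ₕ — weight by population share, not a simple average.
Σ Nₕx̄ₕ = 4609·496.7 + 5574·420.8 + 4156·591.8 + 7662·556.3 = 2289290.3 + 2345539.2 + 2459520.8 + 4262370.6 = 11356720.9.
Divide by N: 11356720.9 / 22001 = 516.1911... → 516.19.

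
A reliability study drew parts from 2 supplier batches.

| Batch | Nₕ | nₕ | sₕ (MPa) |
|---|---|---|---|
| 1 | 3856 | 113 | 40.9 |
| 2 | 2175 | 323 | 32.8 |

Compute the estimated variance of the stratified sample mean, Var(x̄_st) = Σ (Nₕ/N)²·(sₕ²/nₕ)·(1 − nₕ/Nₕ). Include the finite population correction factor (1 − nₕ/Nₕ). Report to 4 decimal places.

N = 6031. Term for each stratum: Wₕ²sₕ²/nₕ·(1−nₕ/Nₕ).
Var(x̄_st) = 5.8741681 + 0.3688644 = 6.2430325 → 6.2430.

6.2430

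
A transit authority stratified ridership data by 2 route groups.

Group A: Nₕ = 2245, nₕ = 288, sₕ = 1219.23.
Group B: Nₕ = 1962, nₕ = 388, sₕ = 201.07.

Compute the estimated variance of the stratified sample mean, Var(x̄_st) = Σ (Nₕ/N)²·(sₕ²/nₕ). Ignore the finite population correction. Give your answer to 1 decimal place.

1492.5

N = 4207; Wₕ = Nₕ/N.
group A: (2245/4207)²·1219.23²/288 = 1469.8278
group B: (1962/4207)²·201.07²/388 = 22.6629
Sum = 1492.4907 → 1492.5.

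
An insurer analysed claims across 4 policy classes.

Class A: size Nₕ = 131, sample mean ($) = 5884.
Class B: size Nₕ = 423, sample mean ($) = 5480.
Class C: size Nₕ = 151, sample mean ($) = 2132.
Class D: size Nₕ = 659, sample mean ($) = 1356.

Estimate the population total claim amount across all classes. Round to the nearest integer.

4304380

A: 131·5884 = 770804
B: 423·5480 = 2318040
C: 151·2132 = 321932
D: 659·1356 = 893604
τ̂ = Σ Nₕx̄ₕ = 4304380.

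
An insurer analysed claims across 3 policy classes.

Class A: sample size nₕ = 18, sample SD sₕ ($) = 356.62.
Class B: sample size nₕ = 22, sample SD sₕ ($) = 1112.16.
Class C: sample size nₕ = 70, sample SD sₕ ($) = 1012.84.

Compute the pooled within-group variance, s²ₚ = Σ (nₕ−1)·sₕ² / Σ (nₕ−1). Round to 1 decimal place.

Degrees of freedom: 17 + 21 + 69 = 107.
Σ(nₕ−1)sₕ² = 17·127177.8244 + 21·1236899.8656 + 69·1025844.8656 = 98920215.9188.
s²ₚ = 98920215.9188 / 107 = 924487.999... → 924488.0.

924488.0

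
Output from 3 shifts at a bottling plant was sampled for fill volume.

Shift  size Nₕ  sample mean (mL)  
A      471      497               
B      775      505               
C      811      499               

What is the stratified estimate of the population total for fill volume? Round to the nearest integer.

1030151

Population total = Σ Nₕ·x̄ₕ (each stratum's size times its mean).
471·497 + 775·505 + 811·499 = 234087 + 391375 + 404689 = 1030151.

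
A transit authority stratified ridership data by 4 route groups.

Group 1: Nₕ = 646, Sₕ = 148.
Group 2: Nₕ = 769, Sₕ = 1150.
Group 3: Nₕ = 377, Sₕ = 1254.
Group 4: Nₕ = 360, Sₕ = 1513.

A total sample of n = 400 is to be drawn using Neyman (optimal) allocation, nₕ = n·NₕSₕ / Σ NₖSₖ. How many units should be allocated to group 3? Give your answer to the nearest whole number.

1: NₕSₕ = 646·148 = 95608
2: NₕSₕ = 769·1150 = 884350
3: NₕSₕ = 377·1254 = 472758
4: NₕSₕ = 360·1513 = 544680
Σ NₕSₕ = 1997396.
n_3 = 400·472758/1997396 = 94.675... → 95.

95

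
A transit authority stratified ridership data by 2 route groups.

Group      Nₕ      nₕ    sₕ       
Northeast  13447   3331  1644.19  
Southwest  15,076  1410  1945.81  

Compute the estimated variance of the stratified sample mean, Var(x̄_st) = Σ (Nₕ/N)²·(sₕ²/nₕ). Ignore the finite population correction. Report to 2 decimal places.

930.56

N = 28523. Term for each stratum: Wₕ²sₕ²/nₕ.
Var(x̄_st) = 180.38058 + 750.17676 = 930.55733 → 930.56.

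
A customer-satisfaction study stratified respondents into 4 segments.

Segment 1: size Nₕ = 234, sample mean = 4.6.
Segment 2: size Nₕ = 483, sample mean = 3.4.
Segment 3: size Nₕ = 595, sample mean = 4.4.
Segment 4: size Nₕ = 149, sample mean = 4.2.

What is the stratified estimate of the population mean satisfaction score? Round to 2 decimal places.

N = 234 + 483 + 595 + 149 = 1461.
Overall mean = Σ (Nₕ/N)·x̄ₕ — weight by population share, not a simple average.
Σ Nₕx̄ₕ = 234·4.6 + 483·3.4 + 595·4.4 + 149·4.2 = 1076.4 + 1642.2 + 2618 + 625.8 = 5962.4.
Divide by N: 5962.4 / 1461 = 4.0810... → 4.08.

4.08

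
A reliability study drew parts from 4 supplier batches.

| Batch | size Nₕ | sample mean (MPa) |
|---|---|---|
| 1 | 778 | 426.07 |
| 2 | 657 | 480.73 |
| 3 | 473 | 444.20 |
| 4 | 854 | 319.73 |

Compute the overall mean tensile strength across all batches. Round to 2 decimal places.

N = 778 + 657 + 473 + 854 = 2762.
Overall mean = Σ (Nₕ/N)·x̄ₕ — weight by population share, not a simple average.
Σ Nₕx̄ₕ = 778·426.07 + 657·480.73 + 473·444.20 + 854·319.73 = 331482.46 + 315839.61 + 210106.6 + 273049.42 = 1130478.09.
Divide by N: 1130478.09 / 2762 = 409.2969... → 409.30.

409.30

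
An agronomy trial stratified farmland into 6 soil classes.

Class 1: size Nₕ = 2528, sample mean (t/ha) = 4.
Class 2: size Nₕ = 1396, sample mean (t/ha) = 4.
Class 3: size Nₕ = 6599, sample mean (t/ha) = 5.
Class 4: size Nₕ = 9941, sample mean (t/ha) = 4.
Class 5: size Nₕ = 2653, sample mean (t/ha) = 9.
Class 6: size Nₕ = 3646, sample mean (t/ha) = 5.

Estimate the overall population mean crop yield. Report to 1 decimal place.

N = 2528 + 1396 + 6599 + 9941 + 2653 + 3646 = 26763.
Weight each subgroup mean by Nₕ/N and sum.
Σ Nₕx̄ₕ = 2528·4 + 1396·4 + 6599·5 + 9941·4 + 2653·9 + 3646·5 = 10112 + 5584 + 32995 + 39764 + 23877 + 18230 = 130562.
Divide by N: 130562 / 26763 = 4.878... → 4.9.

4.9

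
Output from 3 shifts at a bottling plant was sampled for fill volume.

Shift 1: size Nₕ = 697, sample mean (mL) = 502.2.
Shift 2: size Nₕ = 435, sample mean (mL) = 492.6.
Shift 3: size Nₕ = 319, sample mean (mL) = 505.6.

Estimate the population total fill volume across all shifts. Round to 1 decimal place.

725600.8

1: 697·502.2 = 350033.4
2: 435·492.6 = 214281
3: 319·505.6 = 161286.4
τ̂ = Σ Nₕx̄ₕ = 725600.8.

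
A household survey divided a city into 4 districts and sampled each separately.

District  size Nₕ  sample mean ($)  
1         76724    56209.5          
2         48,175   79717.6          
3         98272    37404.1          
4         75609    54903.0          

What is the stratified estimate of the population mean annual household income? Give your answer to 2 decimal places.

x̄_st = (Σ Nₕx̄ₕ) / (Σ Nₕ) = (76724·56209.5 + 48175·79717.6 + 98272·37404.1 + 75609·54903.0) / 298780
= 15979949700.2 / 298780 = 53484.0006... → 53484.00.

53484.00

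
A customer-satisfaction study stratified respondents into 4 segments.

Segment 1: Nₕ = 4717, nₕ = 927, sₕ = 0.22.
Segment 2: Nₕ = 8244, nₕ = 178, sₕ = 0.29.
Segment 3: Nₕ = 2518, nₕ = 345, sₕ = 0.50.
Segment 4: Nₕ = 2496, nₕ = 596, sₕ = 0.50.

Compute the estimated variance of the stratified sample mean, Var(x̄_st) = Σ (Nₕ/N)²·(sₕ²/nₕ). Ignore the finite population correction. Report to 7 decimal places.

N = 17975; Wₕ = Nₕ/N.
segment 1: (4717/17975)²·0.22²/927 = 0.0000035955
segment 2: (8244/17975)²·0.29²/178 = 0.0000993835
segment 3: (2518/17975)²·0.50²/345 = 0.0000142198
segment 4: (2496/17975)²·0.50²/596 = 0.0000080881
Sum = 0.0001252869 → 0.0001253.

0.0001253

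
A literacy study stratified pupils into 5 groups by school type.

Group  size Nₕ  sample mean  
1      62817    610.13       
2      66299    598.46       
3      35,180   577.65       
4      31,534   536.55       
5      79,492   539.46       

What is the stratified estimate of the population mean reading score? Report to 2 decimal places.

574.34

N = 275322; weights Wₕ = Nₕ/N = (0.2282, 0.2408, 0.1278, 0.1145, 0.2887).
x̄_st = Σ Wₕ·x̄ₕ = 0.2282·610.13 + 0.2408·598.46 + 0.1278·577.65 + 0.1145·536.55 + 0.2887·539.46 ≈ 574.3380...
→ 574.34.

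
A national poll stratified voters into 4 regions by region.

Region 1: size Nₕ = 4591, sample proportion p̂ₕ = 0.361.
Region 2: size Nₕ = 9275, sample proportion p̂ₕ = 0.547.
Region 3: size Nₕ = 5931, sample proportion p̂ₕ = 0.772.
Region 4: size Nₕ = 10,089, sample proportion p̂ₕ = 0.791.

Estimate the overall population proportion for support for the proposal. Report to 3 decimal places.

Wₕ = Nₕ/N with N = 29886: 0.1536, 0.3103, 0.1985, 0.3376.
p̂_st = 0.1536·0.361 + 0.3103·0.547 + 0.1985·0.772 + 0.3376·0.791 ≈ 0.64545... → 0.645.

0.645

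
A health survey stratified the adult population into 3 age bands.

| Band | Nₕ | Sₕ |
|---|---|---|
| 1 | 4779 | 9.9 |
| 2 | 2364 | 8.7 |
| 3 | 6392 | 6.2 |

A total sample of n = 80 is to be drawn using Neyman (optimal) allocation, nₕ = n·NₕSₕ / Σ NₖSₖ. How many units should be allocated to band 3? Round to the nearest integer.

29

1: NₕSₕ = 4779·9.9 = 47312.1
2: NₕSₕ = 2364·8.7 = 20566.8
3: NₕSₕ = 6392·6.2 = 39630.4
Σ NₕSₕ = 107509.3.
n_3 = 80·39630.4/107509.3 = 29.490... → 29.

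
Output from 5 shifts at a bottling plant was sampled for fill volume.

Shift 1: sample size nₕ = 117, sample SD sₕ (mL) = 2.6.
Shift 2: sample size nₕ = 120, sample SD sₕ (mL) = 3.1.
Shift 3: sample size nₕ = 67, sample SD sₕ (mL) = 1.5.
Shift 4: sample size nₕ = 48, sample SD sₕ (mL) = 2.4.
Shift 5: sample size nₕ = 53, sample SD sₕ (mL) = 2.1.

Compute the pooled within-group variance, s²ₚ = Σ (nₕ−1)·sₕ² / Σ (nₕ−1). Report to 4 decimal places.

Degrees of freedom: 116 + 119 + 66 + 47 + 52 = 400.
Σ(nₕ−1)sₕ² = 116·6.76 + 119·9.61 + 66·2.25 + 47·5.76 + 52·4.41 = 2576.29.
s²ₚ = 2576.29 / 400 = 6.440725 → 6.4407.

6.4407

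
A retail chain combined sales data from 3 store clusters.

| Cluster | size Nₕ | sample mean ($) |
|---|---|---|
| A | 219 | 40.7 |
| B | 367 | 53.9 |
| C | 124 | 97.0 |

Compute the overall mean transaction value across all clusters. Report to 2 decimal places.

57.36

N = 710; weights Wₕ = Nₕ/N = (0.3085, 0.5169, 0.1746).
x̄_st = Σ Wₕ·x̄ₕ = 0.3085·40.7 + 0.5169·53.9 + 0.1746·97.0 ≈ 57.3558...
→ 57.36.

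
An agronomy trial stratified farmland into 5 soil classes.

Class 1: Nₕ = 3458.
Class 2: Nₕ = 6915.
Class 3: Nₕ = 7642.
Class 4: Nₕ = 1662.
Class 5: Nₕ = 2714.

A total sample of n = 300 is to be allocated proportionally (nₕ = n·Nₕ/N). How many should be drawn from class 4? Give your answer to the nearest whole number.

Share of class 4 = 1662/22391 = 0.07423.
Allocate 300 × 0.07423 = 22.268... → 22.

22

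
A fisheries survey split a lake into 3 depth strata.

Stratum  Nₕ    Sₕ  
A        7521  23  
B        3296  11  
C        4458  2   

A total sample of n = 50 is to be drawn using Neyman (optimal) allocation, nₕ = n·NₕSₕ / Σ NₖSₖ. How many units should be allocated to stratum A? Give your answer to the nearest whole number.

40

A: NₕSₕ = 7521·23 = 172983
B: NₕSₕ = 3296·11 = 36256
C: NₕSₕ = 4458·2 = 8916
Σ NₕSₕ = 218155.
n_A = 50·172983/218155 = 39.647... → 40.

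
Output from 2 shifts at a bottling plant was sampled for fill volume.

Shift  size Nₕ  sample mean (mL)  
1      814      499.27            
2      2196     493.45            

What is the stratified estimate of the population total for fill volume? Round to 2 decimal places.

1490021.98

1: 814·499.27 = 406405.78
2: 2196·493.45 = 1083616.2
τ̂ = Σ Nₕx̄ₕ = 1490021.98.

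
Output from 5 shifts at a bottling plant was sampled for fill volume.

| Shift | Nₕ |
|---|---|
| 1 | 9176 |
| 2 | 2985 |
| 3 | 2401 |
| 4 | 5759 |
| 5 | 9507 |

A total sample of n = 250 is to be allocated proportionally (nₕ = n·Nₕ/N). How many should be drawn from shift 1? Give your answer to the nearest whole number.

77

Share of shift 1 = 9176/29828 = 0.30763.
Allocate 250 × 0.30763 = 76.908... → 77.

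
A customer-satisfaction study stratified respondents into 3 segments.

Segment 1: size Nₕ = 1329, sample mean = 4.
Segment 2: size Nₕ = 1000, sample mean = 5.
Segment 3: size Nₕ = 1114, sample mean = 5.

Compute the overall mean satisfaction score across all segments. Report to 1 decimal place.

4.6

N = 1329 + 1000 + 1114 = 3443.
The stratified mean weights each stratum mean by its population share Nₕ/N.
Σ Nₕx̄ₕ = 1329·4 + 1000·5 + 1114·5 = 5316 + 5000 + 5570 = 15886.
Divide by N: 15886 / 3443 = 4.614... → 4.6.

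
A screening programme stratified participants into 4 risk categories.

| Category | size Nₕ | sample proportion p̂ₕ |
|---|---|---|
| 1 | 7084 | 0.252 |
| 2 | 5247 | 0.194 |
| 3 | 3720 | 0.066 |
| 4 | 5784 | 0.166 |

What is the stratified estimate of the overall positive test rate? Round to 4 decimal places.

N = 7084 + 5247 + 3720 + 5784 = 21835.
Overall proportion = Σ (Nₕ/N)·p̂ₕ.
Σ Nₕp̂ₕ = 1785.168 + 1017.918 + 245.52 + 960.144 = 4008.75.
4008.75 / 21835 = 0.183593... → 0.1836.

0.1836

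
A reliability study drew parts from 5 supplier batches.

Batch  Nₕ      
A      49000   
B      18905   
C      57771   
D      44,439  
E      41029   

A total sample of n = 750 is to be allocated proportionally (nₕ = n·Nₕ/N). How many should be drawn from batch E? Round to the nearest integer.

146

Share of batch E = 41029/211144 = 0.19432.
Allocate 750 × 0.19432 = 145.738... → 146.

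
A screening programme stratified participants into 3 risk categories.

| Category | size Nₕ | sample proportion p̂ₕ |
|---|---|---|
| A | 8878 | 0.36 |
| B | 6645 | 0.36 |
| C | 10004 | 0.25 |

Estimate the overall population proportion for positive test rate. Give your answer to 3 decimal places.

0.317

Wₕ = Nₕ/N with N = 25527: 0.3478, 0.2603, 0.3919.
p̂_st = 0.3478·0.36 + 0.2603·0.36 + 0.3919·0.25 ≈ 0.31689... → 0.317.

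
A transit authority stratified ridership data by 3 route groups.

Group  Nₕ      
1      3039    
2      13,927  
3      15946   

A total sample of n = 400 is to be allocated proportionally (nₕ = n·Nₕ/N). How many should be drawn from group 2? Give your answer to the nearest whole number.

169

N = 3039 + 13927 + 15946 = 32912.
n_2 = 400·13927/32912 = 169.263... → 169.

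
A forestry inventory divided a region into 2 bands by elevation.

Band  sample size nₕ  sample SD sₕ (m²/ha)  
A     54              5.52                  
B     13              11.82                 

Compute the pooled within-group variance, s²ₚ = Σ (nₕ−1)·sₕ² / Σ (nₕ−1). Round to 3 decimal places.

A: (54−1)·5.52² = 53·30.4704 = 1614.9312
B: (13−1)·11.82² = 12·139.7124 = 1676.5488
Numerator = 3291.48; denominator = Σ(nₕ−1) = 65.
s²ₚ = 3291.48/65 = 50.63815... → 50.638.

50.638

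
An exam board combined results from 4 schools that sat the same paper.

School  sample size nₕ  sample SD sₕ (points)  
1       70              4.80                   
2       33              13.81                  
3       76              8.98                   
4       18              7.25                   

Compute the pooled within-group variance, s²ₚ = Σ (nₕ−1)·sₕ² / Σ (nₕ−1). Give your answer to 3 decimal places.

1: (70−1)·4.80² = 69·23.04 = 1589.76
2: (33−1)·13.81² = 32·190.7161 = 6102.9152
3: (76−1)·8.98² = 75·80.6404 = 6048.03
4: (18−1)·7.25² = 17·52.5625 = 893.5625
Numerator = 14634.2677; denominator = Σ(nₕ−1) = 193.
s²ₚ = 14634.2677/193 = 75.82522... → 75.825.

75.825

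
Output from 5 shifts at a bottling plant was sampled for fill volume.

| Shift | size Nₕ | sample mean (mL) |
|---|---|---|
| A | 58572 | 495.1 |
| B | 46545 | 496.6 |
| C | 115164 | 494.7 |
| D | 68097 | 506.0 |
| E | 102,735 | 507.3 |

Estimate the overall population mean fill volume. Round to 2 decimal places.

500.26

N = 58572 + 46545 + 115164 + 68097 + 102735 = 391113.
The stratified mean weights each stratum mean by its population share Nₕ/N.
Σ Nₕx̄ₕ = 58572·495.1 + 46545·496.6 + 115164·494.7 + 68097·506.0 + 102735·507.3 = 28998997.2 + 23114247 + 56971630.8 + 34457082 + 52117465.5 = 195659422.5.
Divide by N: 195659422.5 / 391113 = 500.2632... → 500.26.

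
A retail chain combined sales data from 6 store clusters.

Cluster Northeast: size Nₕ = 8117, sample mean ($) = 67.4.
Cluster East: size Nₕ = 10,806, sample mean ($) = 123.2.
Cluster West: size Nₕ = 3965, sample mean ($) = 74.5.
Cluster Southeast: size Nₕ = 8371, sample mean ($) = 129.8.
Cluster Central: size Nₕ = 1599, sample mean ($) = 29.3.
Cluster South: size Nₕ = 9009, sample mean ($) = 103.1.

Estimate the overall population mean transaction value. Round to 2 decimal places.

N = 41867; weights Wₕ = Nₕ/N = (0.1939, 0.2581, 0.0947, 0.1999, 0.0382, 0.2152).
x̄_st = Σ Wₕ·x̄ₕ = 0.1939·67.4 + 0.2581·123.2 + 0.0947·74.5 + 0.1999·129.8 + 0.0382·29.3 + 0.2152·103.1 ≈ 101.1778...
→ 101.18.

101.18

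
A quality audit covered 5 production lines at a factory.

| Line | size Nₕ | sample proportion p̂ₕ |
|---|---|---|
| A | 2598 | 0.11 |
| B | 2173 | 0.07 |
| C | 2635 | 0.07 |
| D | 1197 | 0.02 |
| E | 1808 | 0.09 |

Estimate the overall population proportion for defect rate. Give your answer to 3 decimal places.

0.078

N = 2598 + 2173 + 2635 + 1197 + 1808 = 10411.
Overall proportion = Σ (Nₕ/N)·p̂ₕ.
Σ Nₕp̂ₕ = 285.78 + 152.11 + 184.45 + 23.94 + 162.72 = 809.
809 / 10411 = 0.07771... → 0.078.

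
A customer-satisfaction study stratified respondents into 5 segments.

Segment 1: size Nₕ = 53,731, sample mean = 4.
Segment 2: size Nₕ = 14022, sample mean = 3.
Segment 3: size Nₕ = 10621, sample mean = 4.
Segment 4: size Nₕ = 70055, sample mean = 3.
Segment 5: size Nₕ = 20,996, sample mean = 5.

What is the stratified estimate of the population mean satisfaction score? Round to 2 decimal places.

3.63

N = 53731 + 14022 + 10621 + 70055 + 20996 = 169425.
Overall mean = Σ (Nₕ/N)·x̄ₕ — weight by population share, not a simple average.
Σ Nₕx̄ₕ = 53731·4 + 14022·3 + 10621·4 + 70055·3 + 20996·5 = 214924 + 42066 + 42484 + 210165 + 104980 = 614619.
Divide by N: 614619 / 169425 = 3.6277... → 3.63.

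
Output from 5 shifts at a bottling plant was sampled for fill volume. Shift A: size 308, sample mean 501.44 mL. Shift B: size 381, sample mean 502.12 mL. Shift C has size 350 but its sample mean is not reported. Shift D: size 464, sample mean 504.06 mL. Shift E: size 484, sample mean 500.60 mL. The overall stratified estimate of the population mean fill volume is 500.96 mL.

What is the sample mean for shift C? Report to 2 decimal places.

N = 308 + 381 + 350 + 464 + 484 = 1987.
Overall total = μ·N = 500.96·1987 = 995407.52.
Subtract the known strata: 308·501.44 + 381·502.12 + 464·504.06 + 484·500.60 = 821925.48.
Remaining total for shift C: 995407.52 − 821925.48 = 173482.04.
Divide by its size: 173482.04 / 350 = 495.6630... → 495.66.

495.66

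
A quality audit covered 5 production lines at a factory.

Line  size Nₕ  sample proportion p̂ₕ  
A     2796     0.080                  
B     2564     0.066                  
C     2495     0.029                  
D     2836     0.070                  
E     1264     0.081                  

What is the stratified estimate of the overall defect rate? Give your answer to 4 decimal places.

0.0641

N = 2796 + 2564 + 2495 + 2836 + 1264 = 11955.
Overall proportion = Σ (Nₕ/N)·p̂ₕ.
Σ Nₕp̂ₕ = 223.68 + 169.224 + 72.355 + 198.52 + 102.384 = 766.163.
766.163 / 11955 = 0.064087... → 0.0641.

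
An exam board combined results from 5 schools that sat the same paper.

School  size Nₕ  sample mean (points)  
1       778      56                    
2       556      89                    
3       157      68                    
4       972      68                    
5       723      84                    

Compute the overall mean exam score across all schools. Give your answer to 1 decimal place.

N = 3186; weights Wₕ = Nₕ/N = (0.2442, 0.1745, 0.0493, 0.3051, 0.2269).
x̄_st = Σ Wₕ·x̄ₕ = 0.2442·56 + 0.1745·89 + 0.0493·68 + 0.3051·68 + 0.2269·84 ≈ 72.365...
→ 72.4.

72.4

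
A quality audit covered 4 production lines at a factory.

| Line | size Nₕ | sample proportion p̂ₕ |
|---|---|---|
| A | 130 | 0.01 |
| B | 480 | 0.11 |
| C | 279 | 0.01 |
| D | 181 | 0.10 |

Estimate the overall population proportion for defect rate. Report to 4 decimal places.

N = 130 + 480 + 279 + 181 = 1070.
Overall proportion = Σ (Nₕ/N)·p̂ₕ.
Σ Nₕp̂ₕ = 1.3 + 52.8 + 2.79 + 18.1 = 74.99.
74.99 / 1070 = 0.070084... → 0.0701.

0.0701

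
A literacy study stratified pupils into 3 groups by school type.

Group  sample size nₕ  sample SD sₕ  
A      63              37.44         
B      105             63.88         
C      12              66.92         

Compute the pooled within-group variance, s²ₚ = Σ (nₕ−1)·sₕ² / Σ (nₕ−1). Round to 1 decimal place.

3167.0

Degrees of freedom: 62 + 104 + 11 = 177.
Σ(nₕ−1)sₕ² = 62·1401.7536 + 104·4080.6544 + 11·4478.2864 = 560557.9312.
s²ₚ = 560557.9312 / 177 = 3166.994... → 3167.0.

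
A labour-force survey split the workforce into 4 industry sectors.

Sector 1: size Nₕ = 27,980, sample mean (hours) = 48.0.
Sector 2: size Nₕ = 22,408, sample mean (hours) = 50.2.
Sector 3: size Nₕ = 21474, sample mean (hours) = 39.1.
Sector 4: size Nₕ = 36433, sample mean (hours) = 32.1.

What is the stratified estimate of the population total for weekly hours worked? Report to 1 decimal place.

Estimate total by summing Nₕ·x̄ₕ over strata.
27980·48.0 + 22408·50.2 + 21474·39.1 + 36433·32.1 = 1343040 + 1124881.6 + 839633.4 + 1169499.3 = 4477054.3.

4477054.3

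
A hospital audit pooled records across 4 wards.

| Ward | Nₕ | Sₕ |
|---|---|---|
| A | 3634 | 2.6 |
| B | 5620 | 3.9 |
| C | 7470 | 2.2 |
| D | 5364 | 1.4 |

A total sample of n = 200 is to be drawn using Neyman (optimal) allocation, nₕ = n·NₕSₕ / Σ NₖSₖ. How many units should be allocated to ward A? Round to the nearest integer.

Σ NₕSₕ = 3634·2.6 + 5620·3.9 + 7470·2.2 + 5364·1.4 = 55310.
Share for A: 9448.4/55310 = 0.17083.
n_A = 200 × 0.17083 = 34.165... → 34.

34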